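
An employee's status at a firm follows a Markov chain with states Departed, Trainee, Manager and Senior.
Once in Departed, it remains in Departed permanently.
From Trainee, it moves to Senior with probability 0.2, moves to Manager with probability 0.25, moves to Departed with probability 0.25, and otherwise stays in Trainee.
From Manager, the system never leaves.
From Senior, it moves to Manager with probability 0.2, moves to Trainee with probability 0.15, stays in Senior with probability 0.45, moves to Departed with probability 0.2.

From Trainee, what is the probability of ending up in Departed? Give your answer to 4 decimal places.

Let h(s) be the probability of absorption at Departed starting from transient state s. Then h(Departed) = 1 and h(Manager) = 0. By first-step analysis:
h(Trainee) = 0.25·1 + 0.3·h(Trainee) + 0.25·0 + 0.2·h(Senior)
h(Senior) = 0.2·1 + 0.15·h(Trainee) + 0.2·0 + 0.45·h(Senior)
Solving: h(Trainee) = 0.5000, h(Senior) = 0.5000.
Starting from Trainee, the probability is 0.5000.

0.5000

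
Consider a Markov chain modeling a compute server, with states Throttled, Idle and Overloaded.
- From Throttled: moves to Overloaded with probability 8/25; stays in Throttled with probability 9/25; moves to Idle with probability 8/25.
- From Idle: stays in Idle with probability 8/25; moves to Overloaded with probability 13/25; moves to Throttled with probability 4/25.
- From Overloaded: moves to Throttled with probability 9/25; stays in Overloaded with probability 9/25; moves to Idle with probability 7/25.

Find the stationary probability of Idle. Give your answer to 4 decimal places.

0.3041

Let the stationary distribution be π with π = πP and π_1 + π_2 + π_3 = 1.
π_1 = 0.36·π_1 + 0.16·π_2 + 0.36·π_3
π_2 = 0.32·π_1 + 0.32·π_2 + 0.28·π_3
Solving with the normalization constraint gives π = (0.2992, 0.3041, 0.3967).
So the stationary probability of Idle is 0.3041.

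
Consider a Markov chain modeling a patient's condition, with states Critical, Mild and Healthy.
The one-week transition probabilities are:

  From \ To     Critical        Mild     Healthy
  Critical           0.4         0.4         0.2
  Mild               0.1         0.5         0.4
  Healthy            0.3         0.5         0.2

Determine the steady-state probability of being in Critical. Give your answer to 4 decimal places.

0.2273

Let the stationary distribution be π with π = πP and π_1 + π_2 + π_3 = 1.
π_1 = 0.4·π_1 + 0.1·π_2 + 0.3·π_3
π_2 = 0.4·π_1 + 0.5·π_2 + 0.5·π_3
Solving with the normalization constraint gives π = (0.2273, 0.4773, 0.2955).
So the stationary probability of Critical is 0.2273.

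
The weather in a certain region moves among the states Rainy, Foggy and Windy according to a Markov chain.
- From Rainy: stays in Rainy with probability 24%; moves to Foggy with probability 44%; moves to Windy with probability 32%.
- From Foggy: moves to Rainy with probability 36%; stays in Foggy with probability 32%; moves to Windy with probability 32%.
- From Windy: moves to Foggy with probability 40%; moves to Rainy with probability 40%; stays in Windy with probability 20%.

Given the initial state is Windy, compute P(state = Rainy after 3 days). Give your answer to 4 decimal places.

0.3334

Propagate the distribution vector 3 days from Windy.
After 0 days: (0.0000, 0.0000, 1.0000)
After 1 day: (0.4000, 0.4000, 0.2000)
After 2 days: (0.3200, 0.3840, 0.2960)
After 3 days: (0.3334, 0.3821, 0.2845)
P(in Rainy after 3 days) = 0.3334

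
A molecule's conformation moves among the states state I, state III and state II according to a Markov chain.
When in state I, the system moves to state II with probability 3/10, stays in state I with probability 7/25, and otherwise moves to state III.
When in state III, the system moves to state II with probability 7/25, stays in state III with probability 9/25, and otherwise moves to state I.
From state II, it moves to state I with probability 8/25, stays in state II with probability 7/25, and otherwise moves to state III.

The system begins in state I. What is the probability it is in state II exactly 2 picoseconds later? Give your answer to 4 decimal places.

Sum over the intermediate state after 1 picosecond:
P = P(state I→state I)·P(state I→state II) + P(state I→state III)·P(state III→state II) + P(state I→state II)·P(state II→state II)
  = 0.28×0.3 + 0.42×0.28 + 0.3×0.28
  = 0.0840 + 0.1176 + 0.0840 = 0.2856

0.2856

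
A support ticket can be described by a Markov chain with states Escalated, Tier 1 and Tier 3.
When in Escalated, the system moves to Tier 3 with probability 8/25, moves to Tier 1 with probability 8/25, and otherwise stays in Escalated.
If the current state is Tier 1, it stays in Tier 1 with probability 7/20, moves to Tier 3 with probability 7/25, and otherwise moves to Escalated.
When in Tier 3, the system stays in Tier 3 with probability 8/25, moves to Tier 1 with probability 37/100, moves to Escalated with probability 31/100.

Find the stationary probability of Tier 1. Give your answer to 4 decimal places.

Let the stationary distribution be π with π = πP and π_1 + π_2 + π_3 = 1.
π_1 = 0.36·π_1 + 0.37·π_2 + 0.31·π_3
π_2 = 0.32·π_1 + 0.35·π_2 + 0.37·π_3
Solving with the normalization constraint gives π = (0.3481, 0.3457, 0.3062).
So the stationary probability of Tier 1 is 0.3457.

0.3457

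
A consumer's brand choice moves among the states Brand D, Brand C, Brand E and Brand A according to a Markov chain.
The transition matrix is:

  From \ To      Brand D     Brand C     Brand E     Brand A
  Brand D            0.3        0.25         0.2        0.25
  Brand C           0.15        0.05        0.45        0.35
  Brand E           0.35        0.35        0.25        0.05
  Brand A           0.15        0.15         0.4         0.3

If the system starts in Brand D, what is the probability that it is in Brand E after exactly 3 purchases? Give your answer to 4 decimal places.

Propagate the distribution vector 3 purchases from Brand D.
After 0 purchases: (1.0000, 0.0000, 0.0000, 0.0000)
After 1 purchase: (0.3000, 0.2500, 0.2000, 0.2500)
After 2 purchases: (0.2350, 0.1950, 0.3225, 0.2475)
After 3 purchases: (0.2498, 0.2185, 0.3144, 0.2174)
P(in Brand E after 3 purchases) = 0.3144

0.3144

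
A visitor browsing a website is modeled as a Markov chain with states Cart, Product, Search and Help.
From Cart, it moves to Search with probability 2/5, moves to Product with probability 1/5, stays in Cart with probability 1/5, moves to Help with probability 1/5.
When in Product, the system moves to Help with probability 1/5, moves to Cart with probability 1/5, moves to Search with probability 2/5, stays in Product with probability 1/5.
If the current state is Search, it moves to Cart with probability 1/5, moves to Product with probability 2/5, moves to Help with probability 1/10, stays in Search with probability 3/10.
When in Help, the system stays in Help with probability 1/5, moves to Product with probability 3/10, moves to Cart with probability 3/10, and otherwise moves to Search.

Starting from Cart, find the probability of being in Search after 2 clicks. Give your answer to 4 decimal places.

0.3200

Propagate the distribution vector 2 clicks from Cart.
After 0 clicks: (1.0000, 0.0000, 0.0000, 0.0000)
After 1 click: (0.2000, 0.2000, 0.4000, 0.2000)
After 2 clicks: (0.2200, 0.3000, 0.3200, 0.1600)
P(in Search after 2 clicks) = 0.3200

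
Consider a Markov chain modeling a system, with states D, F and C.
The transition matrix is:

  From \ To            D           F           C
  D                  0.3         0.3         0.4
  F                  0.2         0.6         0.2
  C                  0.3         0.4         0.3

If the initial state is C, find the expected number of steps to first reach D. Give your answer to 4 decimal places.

4.0000

Let t(s) be the expected number of steps to first reach D from state s, with t(D) = 0. Conditioning on the first step:
t(F) = 1 + 0.6·t(F) + 0.2·t(C)
t(C) = 1 + 0.4·t(F) + 0.3·t(C)
Solving: t(F) = 4.5000, t(C) = 4.0000.
Expected steps from C to D: 4.0000.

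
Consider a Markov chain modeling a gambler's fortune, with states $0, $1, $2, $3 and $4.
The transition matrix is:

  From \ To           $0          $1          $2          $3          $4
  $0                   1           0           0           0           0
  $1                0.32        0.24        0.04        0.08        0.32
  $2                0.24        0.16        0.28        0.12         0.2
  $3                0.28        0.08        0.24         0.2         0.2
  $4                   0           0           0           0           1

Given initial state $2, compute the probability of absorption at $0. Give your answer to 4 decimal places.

Let h(s) be the probability of absorption at $0 starting from transient state s. Then h($0) = 1 and h($4) = 0. By first-step analysis:
h($1) = 0.32·1 + 0.24·h($1) + 0.04·h($2) + 0.08·h($3) + 0.32·0
h($2) = 0.24·1 + 0.16·h($1) + 0.28·h($2) + 0.12·h($3) + 0.2·0
h($3) = 0.28·1 + 0.08·h($1) + 0.24·h($2) + 0.2·h($3) + 0.2·0
Solving: h($1) = 0.5087, h($2) = 0.5402, h($3) = 0.5629.
Starting from $2, the probability is 0.5402.

0.5402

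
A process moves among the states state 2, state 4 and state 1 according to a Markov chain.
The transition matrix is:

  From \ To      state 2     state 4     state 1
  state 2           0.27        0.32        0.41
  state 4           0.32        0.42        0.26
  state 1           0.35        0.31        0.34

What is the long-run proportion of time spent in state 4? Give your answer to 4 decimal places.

Let the stationary distribution be π with π = πP and π_1 + π_2 + π_3 = 1.
π_1 = 0.27·π_1 + 0.32·π_2 + 0.35·π_3
π_2 = 0.32·π_1 + 0.42·π_2 + 0.31·π_3
Solving with the normalization constraint gives π = (0.3143, 0.3518, 0.3339).
So the stationary probability of state 4 is 0.3518.

0.3518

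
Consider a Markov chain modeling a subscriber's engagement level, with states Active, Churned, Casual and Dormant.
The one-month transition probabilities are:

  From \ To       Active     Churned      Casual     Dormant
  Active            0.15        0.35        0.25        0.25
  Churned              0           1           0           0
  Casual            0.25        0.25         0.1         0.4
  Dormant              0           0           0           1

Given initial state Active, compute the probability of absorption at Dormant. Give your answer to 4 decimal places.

Let h(s) be the probability of absorption at Dormant starting from transient state s. Then h(Dormant) = 1 and h(Churned) = 0. By first-step analysis:
h(Active) = 0.15·h(Active) + 0.35·0 + 0.25·h(Casual) + 0.25·1
h(Casual) = 0.25·h(Active) + 0.25·0 + 0.1·h(Casual) + 0.4·1
Solving: h(Active) = 0.4626, h(Casual) = 0.5730.
Starting from Active, the probability is 0.4626.

0.4626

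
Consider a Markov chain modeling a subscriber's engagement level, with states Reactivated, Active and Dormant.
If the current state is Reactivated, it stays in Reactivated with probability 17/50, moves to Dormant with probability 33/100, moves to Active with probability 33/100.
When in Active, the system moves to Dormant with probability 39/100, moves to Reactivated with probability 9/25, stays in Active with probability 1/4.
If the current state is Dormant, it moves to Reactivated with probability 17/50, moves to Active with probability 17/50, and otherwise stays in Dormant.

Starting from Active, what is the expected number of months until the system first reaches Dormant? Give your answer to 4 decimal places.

2.7113

Let t(s) be the expected number of months to first reach Dormant from state s, with t(Dormant) = 0. Conditioning on the first month:
t(Reactivated) = 1 + 0.34·t(Reactivated) + 0.33·t(Active)
t(Active) = 1 + 0.36·t(Reactivated) + 0.25·t(Active)
Solving: t(Reactivated) = 2.8708, t(Active) = 2.7113.
Expected months from Active to Dormant: 2.7113.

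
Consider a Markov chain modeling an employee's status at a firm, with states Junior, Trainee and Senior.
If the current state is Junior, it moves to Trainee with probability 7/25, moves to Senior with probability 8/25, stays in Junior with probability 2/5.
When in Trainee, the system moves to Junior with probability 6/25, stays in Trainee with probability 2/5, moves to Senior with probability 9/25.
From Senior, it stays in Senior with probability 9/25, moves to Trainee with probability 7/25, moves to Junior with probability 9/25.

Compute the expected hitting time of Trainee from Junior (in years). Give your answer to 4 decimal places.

3.5714

Let t(s) be the expected number of years to first reach Trainee from state s, with t(Trainee) = 0. Conditioning on the first year:
t(Junior) = 1 + 0.4·t(Junior) + 0.32·t(Senior)
t(Senior) = 1 + 0.36·t(Junior) + 0.36·t(Senior)
Solving: t(Junior) = 3.5714, t(Senior) = 3.5714.
Expected years from Junior to Trainee: 3.5714.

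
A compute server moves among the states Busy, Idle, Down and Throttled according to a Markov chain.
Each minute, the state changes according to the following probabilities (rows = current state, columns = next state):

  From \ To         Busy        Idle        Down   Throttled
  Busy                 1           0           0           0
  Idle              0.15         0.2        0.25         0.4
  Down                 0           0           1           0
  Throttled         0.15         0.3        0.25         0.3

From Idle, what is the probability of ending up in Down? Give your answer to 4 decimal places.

0.6250

Let h(s) be the probability of absorption at Down starting from transient state s. Then h(Down) = 1 and h(Busy) = 0. By first-step analysis:
h(Idle) = 0.15·0 + 0.2·h(Idle) + 0.25·1 + 0.4·h(Throttled)
h(Throttled) = 0.15·0 + 0.3·h(Idle) + 0.25·1 + 0.3·h(Throttled)
Solving: h(Idle) = 0.6250, h(Throttled) = 0.6250.
Starting from Idle, the probability is 0.6250.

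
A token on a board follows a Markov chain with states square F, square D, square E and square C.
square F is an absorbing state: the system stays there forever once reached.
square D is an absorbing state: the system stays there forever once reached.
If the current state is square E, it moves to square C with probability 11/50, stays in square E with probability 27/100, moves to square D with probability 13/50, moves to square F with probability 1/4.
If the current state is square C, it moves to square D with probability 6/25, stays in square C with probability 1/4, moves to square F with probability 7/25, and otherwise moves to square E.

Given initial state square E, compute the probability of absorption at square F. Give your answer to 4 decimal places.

Let h(s) be the probability of absorption at square F starting from transient state s. Then h(square F) = 1 and h(square D) = 0. By first-step analysis:
h(square E) = 0.25·1 + 0.26·0 + 0.27·h(square E) + 0.22·h(square C)
h(square C) = 0.28·1 + 0.24·0 + 0.23·h(square E) + 0.25·h(square C)
Solving: h(square E) = 0.5013, h(square C) = 0.5271.
Starting from square E, the probability is 0.5013.

0.5013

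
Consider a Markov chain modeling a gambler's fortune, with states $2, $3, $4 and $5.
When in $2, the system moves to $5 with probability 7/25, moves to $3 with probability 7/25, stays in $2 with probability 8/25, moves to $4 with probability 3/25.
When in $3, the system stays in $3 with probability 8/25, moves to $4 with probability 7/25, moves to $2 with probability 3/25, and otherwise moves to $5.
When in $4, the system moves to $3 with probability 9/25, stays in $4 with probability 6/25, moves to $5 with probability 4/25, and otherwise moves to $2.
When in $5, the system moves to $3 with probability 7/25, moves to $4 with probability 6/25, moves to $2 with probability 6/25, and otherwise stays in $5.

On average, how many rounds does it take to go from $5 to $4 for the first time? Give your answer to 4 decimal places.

4.4459

Let t(s) be the expected number of rounds to first reach $4 from state s, with t($4) = 0. Conditioning on the first round:
t($2) = 1 + 0.32·t($2) + 0.28·t($3) + 0.28·t($5)
t($3) = 1 + 0.12·t($2) + 0.32·t($3) + 0.28·t($5)
t($5) = 1 + 0.24·t($2) + 0.28·t($3) + 0.24·t($5)
Solving: t($2) = 5.0258, t($3) = 4.1881, t($5) = 4.4459.
Expected rounds from $5 to $4: 4.4459.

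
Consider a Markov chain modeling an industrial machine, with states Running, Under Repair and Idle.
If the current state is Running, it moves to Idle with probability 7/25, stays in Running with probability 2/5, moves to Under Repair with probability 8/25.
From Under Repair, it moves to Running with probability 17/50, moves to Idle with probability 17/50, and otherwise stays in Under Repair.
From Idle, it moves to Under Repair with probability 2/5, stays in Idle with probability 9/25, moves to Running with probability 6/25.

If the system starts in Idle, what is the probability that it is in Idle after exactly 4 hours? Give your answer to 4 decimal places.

0.3270

Propagate the distribution vector 4 hours from Idle.
After 0 hours: (0.0000, 0.0000, 1.0000)
After 1 hour: (0.2400, 0.4000, 0.3600)
After 2 hours: (0.3184, 0.3488, 0.3328)
After 3 hours: (0.3258, 0.3466, 0.3276)
After 4 hours: (0.3268, 0.3462, 0.3270)
P(in Idle after 4 hours) = 0.3270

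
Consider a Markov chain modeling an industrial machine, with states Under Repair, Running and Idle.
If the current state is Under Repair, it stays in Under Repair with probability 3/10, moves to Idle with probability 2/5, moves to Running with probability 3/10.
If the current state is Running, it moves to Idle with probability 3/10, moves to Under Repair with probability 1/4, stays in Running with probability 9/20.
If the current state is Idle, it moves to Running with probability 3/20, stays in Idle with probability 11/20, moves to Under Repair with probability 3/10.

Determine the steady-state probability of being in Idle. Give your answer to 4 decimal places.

0.4382

Let the stationary distribution be π with π = πP and π_1 + π_2 + π_3 = 1.
π_1 = 0.3·π_1 + 0.25·π_2 + 0.3·π_3
π_2 = 0.3·π_1 + 0.45·π_2 + 0.15·π_3
Solving with the normalization constraint gives π = (0.2862, 0.2756, 0.4382).
So the stationary probability of Idle is 0.4382.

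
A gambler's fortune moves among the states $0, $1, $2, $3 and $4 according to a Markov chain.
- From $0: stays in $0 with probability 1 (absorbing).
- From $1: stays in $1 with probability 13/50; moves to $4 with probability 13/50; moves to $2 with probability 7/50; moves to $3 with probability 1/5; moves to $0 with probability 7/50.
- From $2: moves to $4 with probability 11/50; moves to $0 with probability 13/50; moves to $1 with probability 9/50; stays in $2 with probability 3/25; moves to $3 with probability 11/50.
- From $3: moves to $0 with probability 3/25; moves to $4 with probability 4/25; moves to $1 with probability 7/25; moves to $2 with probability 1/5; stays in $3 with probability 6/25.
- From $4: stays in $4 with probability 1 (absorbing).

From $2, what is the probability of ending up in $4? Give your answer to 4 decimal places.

Let h(s) be the probability of absorption at $4 starting from transient state s. Then h($4) = 1 and h($0) = 0. By first-step analysis:
h($1) = 0.14·0 + 0.26·h($1) + 0.14·h($2) + 0.2·h($3) + 0.26·1
h($2) = 0.26·0 + 0.18·h($1) + 0.12·h($2) + 0.22·h($3) + 0.22·1
h($3) = 0.12·0 + 0.28·h($1) + 0.2·h($2) + 0.24·h($3) + 0.16·1
Solving: h($1) = 0.6023, h($2) = 0.5152, h($3) = 0.5680.
Starting from $2, the probability is 0.5152.

0.5152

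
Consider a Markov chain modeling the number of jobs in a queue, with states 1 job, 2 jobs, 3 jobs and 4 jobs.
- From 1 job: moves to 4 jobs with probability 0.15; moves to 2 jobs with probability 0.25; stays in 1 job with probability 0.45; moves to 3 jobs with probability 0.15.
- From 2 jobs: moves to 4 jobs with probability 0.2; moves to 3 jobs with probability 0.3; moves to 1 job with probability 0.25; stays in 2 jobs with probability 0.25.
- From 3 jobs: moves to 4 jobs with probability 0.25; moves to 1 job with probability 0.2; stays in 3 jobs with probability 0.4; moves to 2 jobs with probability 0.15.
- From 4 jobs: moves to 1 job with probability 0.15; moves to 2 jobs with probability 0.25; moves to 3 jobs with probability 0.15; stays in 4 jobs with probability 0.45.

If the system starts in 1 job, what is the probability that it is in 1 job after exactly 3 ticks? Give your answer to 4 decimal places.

Propagate the distribution vector 3 ticks from 1 job.
After 0 ticks: (1.0000, 0.0000, 0.0000, 0.0000)
After 1 tick: (0.4500, 0.2500, 0.1500, 0.1500)
After 2 ticks: (0.3175, 0.2350, 0.2250, 0.2225)
After 3 ticks: (0.2800, 0.2275, 0.2415, 0.2510)
P(in 1 job after 3 ticks) = 0.2800

0.2800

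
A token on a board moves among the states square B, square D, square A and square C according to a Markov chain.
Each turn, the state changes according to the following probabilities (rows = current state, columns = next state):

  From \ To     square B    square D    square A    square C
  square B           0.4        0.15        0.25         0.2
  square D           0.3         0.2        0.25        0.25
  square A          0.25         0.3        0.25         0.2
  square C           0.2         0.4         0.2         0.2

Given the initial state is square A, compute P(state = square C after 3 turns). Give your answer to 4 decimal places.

Propagate the distribution vector 3 turns from square A.
After 0 turns: (0.0000, 0.0000, 1.0000, 0.0000)
After 1 turn: (0.2500, 0.3000, 0.2500, 0.2000)
After 2 turns: (0.2925, 0.2525, 0.2400, 0.2150)
After 3 turns: (0.2958, 0.2524, 0.2393, 0.2126)
P(in square C after 3 turns) = 0.2126

0.2126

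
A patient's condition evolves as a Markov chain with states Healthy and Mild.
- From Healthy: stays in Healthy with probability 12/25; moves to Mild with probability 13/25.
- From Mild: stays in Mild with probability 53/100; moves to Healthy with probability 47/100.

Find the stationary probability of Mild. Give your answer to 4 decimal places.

Let the stationary distribution be π with π = πP and π_1 + π_2 = 1.
π_1 = 0.48·π_1 + 0.47·π_2
Solving with the normalization constraint gives π = (0.4747, 0.5253).
So the stationary probability of Mild is 0.5253.

0.5253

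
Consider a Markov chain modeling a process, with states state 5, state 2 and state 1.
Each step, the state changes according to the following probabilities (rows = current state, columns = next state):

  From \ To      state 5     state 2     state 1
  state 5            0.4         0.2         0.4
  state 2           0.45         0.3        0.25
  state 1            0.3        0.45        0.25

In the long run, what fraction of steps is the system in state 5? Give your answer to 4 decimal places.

Let the stationary distribution be π with π = πP and π_1 + π_2 + π_3 = 1.
π_1 = 0.4·π_1 + 0.45·π_2 + 0.3·π_3
π_2 = 0.2·π_1 + 0.3·π_2 + 0.45·π_3
Solving with the normalization constraint gives π = (0.3846, 0.3077, 0.3077).
So the stationary probability of state 5 is 0.3846.

0.3846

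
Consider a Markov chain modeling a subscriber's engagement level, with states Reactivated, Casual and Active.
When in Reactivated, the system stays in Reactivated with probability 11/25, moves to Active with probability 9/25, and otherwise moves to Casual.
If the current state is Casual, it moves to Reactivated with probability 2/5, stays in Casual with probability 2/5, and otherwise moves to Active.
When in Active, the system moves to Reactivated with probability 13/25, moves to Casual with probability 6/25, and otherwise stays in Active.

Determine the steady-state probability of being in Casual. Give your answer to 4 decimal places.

0.2642

Let the stationary distribution be π with π = πP and π_1 + π_2 + π_3 = 1.
π_1 = 0.44·π_1 + 0.4·π_2 + 0.52·π_3
π_2 = 0.2·π_1 + 0.4·π_2 + 0.24·π_3
Solving with the normalization constraint gives π = (0.4521, 0.2642, 0.2837).
So the stationary probability of Casual is 0.2642.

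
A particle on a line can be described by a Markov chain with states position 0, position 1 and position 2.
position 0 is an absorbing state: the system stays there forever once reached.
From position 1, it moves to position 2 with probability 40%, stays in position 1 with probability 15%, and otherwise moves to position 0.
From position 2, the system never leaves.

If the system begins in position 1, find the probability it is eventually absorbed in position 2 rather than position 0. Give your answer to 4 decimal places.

0.4706

Let h(s) be the probability of absorption at position 2 starting from transient state s. Then h(position 2) = 1 and h(position 0) = 0. By first-step analysis:
h(position 1) = 0.45·0 + 0.15·h(position 1) + 0.4·1
Solving: h(position 1) = 0.4706.
Starting from position 1, the probability is 0.4706.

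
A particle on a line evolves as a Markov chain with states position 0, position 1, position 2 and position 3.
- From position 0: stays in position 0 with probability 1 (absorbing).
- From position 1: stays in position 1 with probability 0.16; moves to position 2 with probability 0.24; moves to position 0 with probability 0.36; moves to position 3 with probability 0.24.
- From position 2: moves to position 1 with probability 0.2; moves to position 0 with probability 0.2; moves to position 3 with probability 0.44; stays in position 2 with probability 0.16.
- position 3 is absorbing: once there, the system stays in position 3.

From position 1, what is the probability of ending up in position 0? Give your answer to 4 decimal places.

0.5328

Let h(s) be the probability of absorption at position 0 starting from transient state s. Then h(position 0) = 1 and h(position 3) = 0. By first-step analysis:
h(position 1) = 0.36·1 + 0.16·h(position 1) + 0.24·h(position 2) + 0.24·0
h(position 2) = 0.2·1 + 0.2·h(position 1) + 0.16·h(position 2) + 0.44·0
Solving: h(position 1) = 0.5328, h(position 2) = 0.3650.
Starting from position 1, the probability is 0.5328.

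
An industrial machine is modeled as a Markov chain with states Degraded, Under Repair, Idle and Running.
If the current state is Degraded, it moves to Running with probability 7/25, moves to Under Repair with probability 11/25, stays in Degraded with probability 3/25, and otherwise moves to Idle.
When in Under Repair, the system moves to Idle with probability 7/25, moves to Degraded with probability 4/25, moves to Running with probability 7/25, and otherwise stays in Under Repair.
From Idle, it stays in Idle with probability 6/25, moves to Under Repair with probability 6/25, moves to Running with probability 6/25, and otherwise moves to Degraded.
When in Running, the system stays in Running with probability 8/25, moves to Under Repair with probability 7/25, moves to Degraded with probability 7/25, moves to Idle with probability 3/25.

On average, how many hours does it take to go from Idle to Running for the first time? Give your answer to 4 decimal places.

Let t(s) be the expected number of hours to first reach Running from state s, with t(Running) = 0. Conditioning on the first hour:
t(Degraded) = 1 + 0.12·t(Degraded) + 0.44·t(Under Repair) + 0.16·t(Idle)
t(Under Repair) = 1 + 0.16·t(Degraded) + 0.28·t(Under Repair) + 0.28·t(Idle)
t(Idle) = 1 + 0.28·t(Degraded) + 0.24·t(Under Repair) + 0.24·t(Idle)
Solving: t(Degraded) = 3.6865, t(Under Repair) = 3.7027, t(Idle) = 3.8432.
Expected hours from Idle to Running: 3.8432.

3.8432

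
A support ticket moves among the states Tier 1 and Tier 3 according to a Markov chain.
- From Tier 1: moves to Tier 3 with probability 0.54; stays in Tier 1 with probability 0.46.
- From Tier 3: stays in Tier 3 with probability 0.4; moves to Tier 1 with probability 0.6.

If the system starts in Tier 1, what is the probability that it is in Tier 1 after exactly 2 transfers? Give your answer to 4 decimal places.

Sum over the intermediate state after 1 transfer:
P = P(Tier 1→Tier 1)·P(Tier 1→Tier 1) + P(Tier 1→Tier 3)·P(Tier 3→Tier 1)
  = 0.46×0.46 + 0.54×0.6
  = 0.2116 + 0.3240 = 0.5356

0.5356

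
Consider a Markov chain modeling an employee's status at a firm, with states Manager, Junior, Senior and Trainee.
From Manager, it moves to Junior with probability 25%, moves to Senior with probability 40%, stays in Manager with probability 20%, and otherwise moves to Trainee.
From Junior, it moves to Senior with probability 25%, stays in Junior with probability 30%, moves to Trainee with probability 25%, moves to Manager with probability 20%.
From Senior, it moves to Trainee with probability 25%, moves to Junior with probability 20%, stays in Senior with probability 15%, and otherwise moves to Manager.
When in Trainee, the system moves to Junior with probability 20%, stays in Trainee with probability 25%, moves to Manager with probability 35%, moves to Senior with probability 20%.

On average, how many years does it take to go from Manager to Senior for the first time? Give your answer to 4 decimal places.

3.0949

Let t(s) be the expected number of years to first reach Senior from state s, with t(Senior) = 0. Conditioning on the first year:
t(Manager) = 1 + 0.2·t(Manager) + 0.25·t(Junior) + 0.15·t(Trainee)
t(Junior) = 1 + 0.2·t(Manager) + 0.3·t(Junior) + 0.25·t(Trainee)
t(Trainee) = 1 + 0.35·t(Manager) + 0.2·t(Junior) + 0.25·t(Trainee)
Solving: t(Manager) = 3.0949, t(Junior) = 3.6527, t(Trainee) = 3.7517.
Expected years from Manager to Senior: 3.0949.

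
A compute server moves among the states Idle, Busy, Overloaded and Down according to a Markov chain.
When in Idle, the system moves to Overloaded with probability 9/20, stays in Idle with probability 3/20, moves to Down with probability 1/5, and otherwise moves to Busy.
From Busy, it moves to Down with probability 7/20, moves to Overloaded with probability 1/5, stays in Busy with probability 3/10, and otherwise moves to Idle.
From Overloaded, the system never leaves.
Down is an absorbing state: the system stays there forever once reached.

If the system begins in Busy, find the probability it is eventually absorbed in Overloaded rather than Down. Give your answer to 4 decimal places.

0.4204

Let h(s) be the probability of absorption at Overloaded starting from transient state s. Then h(Overloaded) = 1 and h(Down) = 0. By first-step analysis:
h(Idle) = 0.15·h(Idle) + 0.2·h(Busy) + 0.45·1 + 0.2·0
h(Busy) = 0.15·h(Idle) + 0.3·h(Busy) + 0.2·1 + 0.35·0
Solving: h(Idle) = 0.6283, h(Busy) = 0.4204.
Starting from Busy, the probability is 0.4204.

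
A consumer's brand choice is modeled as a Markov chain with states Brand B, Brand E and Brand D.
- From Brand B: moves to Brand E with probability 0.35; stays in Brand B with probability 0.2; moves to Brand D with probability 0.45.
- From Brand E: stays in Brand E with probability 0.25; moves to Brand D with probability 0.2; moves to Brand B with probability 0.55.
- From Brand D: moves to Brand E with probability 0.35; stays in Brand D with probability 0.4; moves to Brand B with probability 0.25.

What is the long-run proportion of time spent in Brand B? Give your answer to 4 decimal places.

Let the stationary distribution be π with π = πP and π_1 + π_2 + π_3 = 1.
π_1 = 0.2·π_1 + 0.55·π_2 + 0.25·π_3
π_2 = 0.35·π_1 + 0.25·π_2 + 0.35·π_3
Solving with the normalization constraint gives π = (0.3290, 0.3182, 0.3528).
So the stationary probability of Brand B is 0.3290.

0.3290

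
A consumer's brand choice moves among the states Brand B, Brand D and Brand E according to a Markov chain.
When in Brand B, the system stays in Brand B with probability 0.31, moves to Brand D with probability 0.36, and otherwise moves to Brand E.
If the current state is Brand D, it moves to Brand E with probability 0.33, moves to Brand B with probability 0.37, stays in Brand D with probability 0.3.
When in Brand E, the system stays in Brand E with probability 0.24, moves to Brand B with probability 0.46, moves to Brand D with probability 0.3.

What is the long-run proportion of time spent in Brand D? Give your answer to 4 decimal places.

0.3225

Let the stationary distribution be π with π = πP and π_1 + π_2 + π_3 = 1.
π_1 = 0.31·π_1 + 0.37·π_2 + 0.46·π_3
π_2 = 0.36·π_1 + 0.3·π_2 + 0.3·π_3
Solving with the normalization constraint gives π = (0.3748, 0.3225, 0.3028).
So the stationary probability of Brand D is 0.3225.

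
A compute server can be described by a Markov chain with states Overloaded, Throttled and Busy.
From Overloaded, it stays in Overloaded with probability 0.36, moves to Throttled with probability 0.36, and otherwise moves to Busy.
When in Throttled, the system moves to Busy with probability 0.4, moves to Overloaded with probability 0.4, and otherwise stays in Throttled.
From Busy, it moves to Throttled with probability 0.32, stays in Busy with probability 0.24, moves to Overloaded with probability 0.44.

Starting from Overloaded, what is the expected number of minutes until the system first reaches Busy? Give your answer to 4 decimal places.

3.1522

Let t(s) be the expected number of minutes to first reach Busy from state s, with t(Busy) = 0. Conditioning on the first minute:
t(Overloaded) = 1 + 0.36·t(Overloaded) + 0.36·t(Throttled)
t(Throttled) = 1 + 0.4·t(Overloaded) + 0.2·t(Throttled)
Solving: t(Overloaded) = 3.1522, t(Throttled) = 2.8261.
Expected minutes from Overloaded to Busy: 3.1522.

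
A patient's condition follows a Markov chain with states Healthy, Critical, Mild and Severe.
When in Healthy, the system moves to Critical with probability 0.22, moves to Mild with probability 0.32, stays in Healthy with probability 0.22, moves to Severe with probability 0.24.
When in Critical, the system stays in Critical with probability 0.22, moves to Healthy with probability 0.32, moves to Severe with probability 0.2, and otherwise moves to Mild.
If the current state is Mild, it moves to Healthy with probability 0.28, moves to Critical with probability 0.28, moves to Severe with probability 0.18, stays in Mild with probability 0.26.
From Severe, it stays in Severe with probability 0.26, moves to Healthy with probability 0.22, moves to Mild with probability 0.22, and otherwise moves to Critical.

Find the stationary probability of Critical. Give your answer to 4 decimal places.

0.2535

Let the stationary distribution be π with π = πP and π_1 + π_2 + π_3 + π_4 = 1.
π_1 = 0.22·π_1 + 0.32·π_2 + 0.28·π_3 + 0.22·π_4
π_2 = 0.22·π_1 + 0.22·π_2 + 0.28·π_3 + 0.3·π_4
π_3 = 0.32·π_1 + 0.26·π_2 + 0.26·π_3 + 0.22·π_4
Solving with the normalization constraint gives π = (0.2614, 0.2535, 0.2670, 0.2182).
So the stationary probability of Critical is 0.2535.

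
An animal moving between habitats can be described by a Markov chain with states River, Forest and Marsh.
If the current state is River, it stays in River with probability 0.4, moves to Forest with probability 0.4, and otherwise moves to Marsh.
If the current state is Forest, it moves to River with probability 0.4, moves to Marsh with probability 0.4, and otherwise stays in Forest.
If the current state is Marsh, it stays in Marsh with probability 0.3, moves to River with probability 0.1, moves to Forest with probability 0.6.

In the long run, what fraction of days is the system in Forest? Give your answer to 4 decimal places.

0.3846

Let the stationary distribution be π with π = πP and π_1 + π_2 + π_3 = 1.
π_1 = 0.4·π_1 + 0.4·π_2 + 0.1·π_3
π_2 = 0.4·π_1 + 0.2·π_2 + 0.6·π_3
Solving with the normalization constraint gives π = (0.3077, 0.3846, 0.3077).
So the stationary probability of Forest is 0.3846.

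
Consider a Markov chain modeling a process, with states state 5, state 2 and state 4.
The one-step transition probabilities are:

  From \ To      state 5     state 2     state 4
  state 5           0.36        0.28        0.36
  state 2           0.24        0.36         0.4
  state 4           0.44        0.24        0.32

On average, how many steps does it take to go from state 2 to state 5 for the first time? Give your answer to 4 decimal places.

3.1840

Let t(s) be the expected number of steps to first reach state 5 from state s, with t(state 5) = 0. Conditioning on the first step:
t(state 2) = 1 + 0.36·t(state 2) + 0.4·t(state 4)
t(state 4) = 1 + 0.24·t(state 2) + 0.32·t(state 4)
Solving: t(state 2) = 3.1840, t(state 4) = 2.5943.
Expected steps from state 2 to state 5: 3.1840.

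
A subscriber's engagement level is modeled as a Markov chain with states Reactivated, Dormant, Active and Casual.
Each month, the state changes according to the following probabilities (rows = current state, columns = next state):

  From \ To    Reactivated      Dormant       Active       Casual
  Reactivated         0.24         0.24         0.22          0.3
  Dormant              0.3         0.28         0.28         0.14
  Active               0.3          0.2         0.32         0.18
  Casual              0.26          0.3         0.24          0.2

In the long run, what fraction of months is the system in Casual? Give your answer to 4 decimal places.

0.2071

Let the stationary distribution be π with π = πP and π_1 + π_2 + π_3 + π_4 = 1.
π_1 = 0.24·π_1 + 0.3·π_2 + 0.3·π_3 + 0.26·π_4
π_2 = 0.24·π_1 + 0.28·π_2 + 0.2·π_3 + 0.3·π_4
π_3 = 0.22·π_1 + 0.28·π_2 + 0.32·π_3 + 0.24·π_4
Solving with the normalization constraint gives π = (0.2752, 0.2519, 0.2658, 0.2071).
So the stationary probability of Casual is 0.2071.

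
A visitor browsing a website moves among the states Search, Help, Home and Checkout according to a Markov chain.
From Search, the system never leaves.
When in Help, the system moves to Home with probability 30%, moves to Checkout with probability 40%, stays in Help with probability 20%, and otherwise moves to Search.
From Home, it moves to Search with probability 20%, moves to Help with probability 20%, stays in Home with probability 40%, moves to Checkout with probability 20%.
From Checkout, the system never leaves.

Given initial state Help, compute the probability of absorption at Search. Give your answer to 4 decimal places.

0.2857

Let h(s) be the probability of absorption at Search starting from transient state s. Then h(Search) = 1 and h(Checkout) = 0. By first-step analysis:
h(Help) = 0.1·1 + 0.2·h(Help) + 0.3·h(Home) + 0.4·0
h(Home) = 0.2·1 + 0.2·h(Help) + 0.4·h(Home) + 0.2·0
Solving: h(Help) = 0.2857, h(Home) = 0.4286.
Starting from Help, the probability is 0.2857.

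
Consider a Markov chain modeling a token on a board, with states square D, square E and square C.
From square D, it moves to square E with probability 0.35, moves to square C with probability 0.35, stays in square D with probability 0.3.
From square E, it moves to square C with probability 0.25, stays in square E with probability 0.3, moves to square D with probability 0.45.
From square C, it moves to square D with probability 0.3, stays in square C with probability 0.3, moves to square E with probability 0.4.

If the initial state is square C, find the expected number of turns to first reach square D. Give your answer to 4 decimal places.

2.8205

Let t(s) be the expected number of turns to first reach square D from state s, with t(square D) = 0. Conditioning on the first turn:
t(square E) = 1 + 0.3·t(square E) + 0.25·t(square C)
t(square C) = 1 + 0.4·t(square E) + 0.3·t(square C)
Solving: t(square E) = 2.4359, t(square C) = 2.8205.
Expected turns from square C to square D: 2.8205.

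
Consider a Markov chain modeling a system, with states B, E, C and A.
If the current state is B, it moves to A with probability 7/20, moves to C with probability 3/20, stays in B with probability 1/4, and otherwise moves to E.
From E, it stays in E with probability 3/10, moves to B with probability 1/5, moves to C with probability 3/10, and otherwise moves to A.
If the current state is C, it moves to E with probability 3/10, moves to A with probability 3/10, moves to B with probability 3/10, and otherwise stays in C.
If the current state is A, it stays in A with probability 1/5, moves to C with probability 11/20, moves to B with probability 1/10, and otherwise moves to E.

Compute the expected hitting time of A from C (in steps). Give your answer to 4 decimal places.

Let t(s) be the expected number of steps to first reach A from state s, with t(A) = 0. Conditioning on the first step:
t(B) = 1 + 0.25·t(B) + 0.25·t(E) + 0.15·t(C)
t(E) = 1 + 0.2·t(B) + 0.3·t(E) + 0.3·t(C)
t(C) = 1 + 0.3·t(B) + 0.3·t(E) + 0.1·t(C)
Solving: t(B) = 3.3333, t(E) = 3.8889, t(C) = 3.5185.
Expected steps from C to A: 3.5185.

3.5185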